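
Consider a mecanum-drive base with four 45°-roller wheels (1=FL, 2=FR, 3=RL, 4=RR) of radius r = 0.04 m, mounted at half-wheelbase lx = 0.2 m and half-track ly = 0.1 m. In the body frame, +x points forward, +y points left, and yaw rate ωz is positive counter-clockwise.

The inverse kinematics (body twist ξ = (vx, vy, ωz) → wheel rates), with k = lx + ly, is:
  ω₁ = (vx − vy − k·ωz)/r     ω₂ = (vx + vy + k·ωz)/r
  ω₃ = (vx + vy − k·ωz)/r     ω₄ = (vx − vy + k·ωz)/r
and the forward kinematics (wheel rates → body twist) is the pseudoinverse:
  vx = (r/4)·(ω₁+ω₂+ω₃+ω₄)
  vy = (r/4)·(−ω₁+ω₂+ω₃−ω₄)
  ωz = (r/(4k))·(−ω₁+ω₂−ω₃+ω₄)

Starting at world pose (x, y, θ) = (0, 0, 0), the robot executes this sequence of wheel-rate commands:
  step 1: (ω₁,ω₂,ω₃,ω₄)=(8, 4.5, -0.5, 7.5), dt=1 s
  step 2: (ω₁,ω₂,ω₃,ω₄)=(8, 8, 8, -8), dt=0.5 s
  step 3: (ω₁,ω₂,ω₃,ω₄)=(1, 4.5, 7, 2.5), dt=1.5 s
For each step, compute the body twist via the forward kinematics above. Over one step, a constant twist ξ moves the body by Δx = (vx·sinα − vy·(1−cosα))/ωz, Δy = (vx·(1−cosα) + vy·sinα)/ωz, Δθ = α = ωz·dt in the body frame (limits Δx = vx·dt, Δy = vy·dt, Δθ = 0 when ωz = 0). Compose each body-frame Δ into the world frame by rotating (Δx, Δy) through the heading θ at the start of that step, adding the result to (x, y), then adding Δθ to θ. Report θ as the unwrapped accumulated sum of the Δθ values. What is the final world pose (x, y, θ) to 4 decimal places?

step 1: ξ=(vx,vy,ωz)=(0.1950, -0.1150, 0.1500), dt=1.0 → body Δ=(0.2029, -0.1000, 0.1500) → world pose (0.2029, -0.1000, 0.1500)
step 2: ξ=(vx,vy,ωz)=(0.1600, 0.1600, -0.5333), dt=0.5 → body Δ=(0.0897, 0.0685, -0.2667) → world pose (0.2813, -0.0189, -0.1167)
step 3: ξ=(vx,vy,ωz)=(0.1500, 0.0800, -0.0333), dt=1.5 → body Δ=(0.2279, 0.1143, -0.0500) → world pose (0.5210, 0.0681, -0.1667)

(0.5210, 0.0681, -0.1667)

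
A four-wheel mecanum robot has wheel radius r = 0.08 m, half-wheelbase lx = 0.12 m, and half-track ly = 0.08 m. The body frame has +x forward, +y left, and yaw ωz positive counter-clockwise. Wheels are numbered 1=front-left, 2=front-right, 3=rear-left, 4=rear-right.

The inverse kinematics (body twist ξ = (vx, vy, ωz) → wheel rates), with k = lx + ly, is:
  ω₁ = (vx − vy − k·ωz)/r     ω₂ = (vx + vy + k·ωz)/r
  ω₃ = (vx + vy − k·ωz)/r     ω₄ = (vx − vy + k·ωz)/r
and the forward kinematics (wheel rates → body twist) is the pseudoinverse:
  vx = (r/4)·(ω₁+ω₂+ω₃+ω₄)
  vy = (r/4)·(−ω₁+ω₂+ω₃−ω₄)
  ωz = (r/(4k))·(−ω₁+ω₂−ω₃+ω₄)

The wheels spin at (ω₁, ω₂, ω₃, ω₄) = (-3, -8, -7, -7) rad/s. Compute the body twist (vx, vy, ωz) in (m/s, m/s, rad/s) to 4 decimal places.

(-0.5000, -0.1000, -0.5000)

k = lx + ly = 0.12 + 0.08 = 0.2000
ω₁+ω₂+ω₃+ω₄ = -25.0000  →  vx = (0.08/4)·-25.0000 = -0.5000
−ω₁+ω₂+ω₃−ω₄ = -5.0000  →  vy = (0.08/4)·-5.0000 = -0.1000
−ω₁+ω₂−ω₃+ω₄ = -5.0000  →  ωz = (0.08/0.8000)·-5.0000 = -0.5000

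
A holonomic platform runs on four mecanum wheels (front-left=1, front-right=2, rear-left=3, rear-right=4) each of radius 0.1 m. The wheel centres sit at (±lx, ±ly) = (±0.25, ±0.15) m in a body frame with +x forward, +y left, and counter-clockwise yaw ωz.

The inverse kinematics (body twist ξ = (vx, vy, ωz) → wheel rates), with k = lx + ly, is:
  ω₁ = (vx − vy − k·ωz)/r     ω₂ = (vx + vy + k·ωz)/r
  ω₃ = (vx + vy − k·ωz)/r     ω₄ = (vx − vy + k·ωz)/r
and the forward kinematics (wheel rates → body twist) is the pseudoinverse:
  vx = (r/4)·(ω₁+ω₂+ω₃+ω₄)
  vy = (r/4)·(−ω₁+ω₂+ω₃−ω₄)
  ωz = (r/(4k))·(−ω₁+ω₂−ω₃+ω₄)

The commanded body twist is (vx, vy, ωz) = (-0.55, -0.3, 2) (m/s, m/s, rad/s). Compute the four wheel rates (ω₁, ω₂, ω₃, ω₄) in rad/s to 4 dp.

(-10.5000, -0.5000, -16.5000, 5.5000)

k = lx + ly = 0.25 + 0.15 = 0.4000;  k·ωz = 0.4000·2 = 0.8000
ω₁ (FL) = (vx − vy − k·ωz)/r = -1.0500/0.1 = -10.5000
ω₂ (FR) = (vx + vy + k·ωz)/r = -0.0500/0.1 = -0.5000
ω₃ (RL) = (vx + vy − k·ωz)/r = -1.6500/0.1 = -16.5000
ω₄ (RR) = (vx − vy + k·ωz)/r = 0.5500/0.1 = 5.5000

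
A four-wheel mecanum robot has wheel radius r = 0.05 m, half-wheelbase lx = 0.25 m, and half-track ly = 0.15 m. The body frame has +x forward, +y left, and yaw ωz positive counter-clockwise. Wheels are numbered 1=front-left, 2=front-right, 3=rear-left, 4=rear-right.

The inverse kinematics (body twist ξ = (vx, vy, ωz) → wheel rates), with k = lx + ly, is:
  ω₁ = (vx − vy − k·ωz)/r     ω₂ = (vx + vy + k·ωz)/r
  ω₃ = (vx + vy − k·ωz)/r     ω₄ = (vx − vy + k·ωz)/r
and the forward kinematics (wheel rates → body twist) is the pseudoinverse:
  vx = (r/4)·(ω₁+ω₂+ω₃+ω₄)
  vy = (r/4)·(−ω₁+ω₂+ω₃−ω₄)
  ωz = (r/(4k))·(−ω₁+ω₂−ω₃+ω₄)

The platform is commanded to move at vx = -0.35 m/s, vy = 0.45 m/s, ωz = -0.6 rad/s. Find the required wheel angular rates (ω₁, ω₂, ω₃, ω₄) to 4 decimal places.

(-11.2000, -2.8000, 6.8000, -20.8000)

k = lx + ly = 0.25 + 0.15 = 0.4000;  k·ωz = 0.4000·-0.6 = -0.2400
ω₁ (FL) = (vx − vy − k·ωz)/r = -0.5600/0.05 = -11.2000
ω₂ (FR) = (vx + vy + k·ωz)/r = -0.1400/0.05 = -2.8000
ω₃ (RL) = (vx + vy − k·ωz)/r = 0.3400/0.05 = 6.8000
ω₄ (RR) = (vx − vy + k·ωz)/r = -1.0400/0.05 = -20.8000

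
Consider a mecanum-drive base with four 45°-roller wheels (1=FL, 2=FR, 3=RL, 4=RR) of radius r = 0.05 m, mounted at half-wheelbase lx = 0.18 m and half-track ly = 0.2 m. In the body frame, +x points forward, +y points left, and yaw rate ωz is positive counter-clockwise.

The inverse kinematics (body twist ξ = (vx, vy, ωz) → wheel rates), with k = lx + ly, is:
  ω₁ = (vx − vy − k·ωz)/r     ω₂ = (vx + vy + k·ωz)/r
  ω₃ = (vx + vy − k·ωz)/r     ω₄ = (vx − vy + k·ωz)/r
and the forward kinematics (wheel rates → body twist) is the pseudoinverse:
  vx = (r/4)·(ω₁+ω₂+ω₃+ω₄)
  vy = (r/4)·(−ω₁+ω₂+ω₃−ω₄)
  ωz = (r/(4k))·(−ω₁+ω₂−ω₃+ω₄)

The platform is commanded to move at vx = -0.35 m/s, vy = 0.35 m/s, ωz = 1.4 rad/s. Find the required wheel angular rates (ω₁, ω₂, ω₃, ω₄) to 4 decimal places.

(-24.6400, 10.6400, -10.6400, -3.3600)

k = lx + ly = 0.18 + 0.2 = 0.3800;  k·ωz = 0.3800·1.4 = 0.5320
ω₁ (FL) = (vx − vy − k·ωz)/r = -1.2320/0.05 = -24.6400
ω₂ (FR) = (vx + vy + k·ωz)/r = 0.5320/0.05 = 10.6400
ω₃ (RL) = (vx + vy − k·ωz)/r = -0.5320/0.05 = -10.6400
ω₄ (RR) = (vx − vy + k·ωz)/r = -0.1680/0.05 = -3.3600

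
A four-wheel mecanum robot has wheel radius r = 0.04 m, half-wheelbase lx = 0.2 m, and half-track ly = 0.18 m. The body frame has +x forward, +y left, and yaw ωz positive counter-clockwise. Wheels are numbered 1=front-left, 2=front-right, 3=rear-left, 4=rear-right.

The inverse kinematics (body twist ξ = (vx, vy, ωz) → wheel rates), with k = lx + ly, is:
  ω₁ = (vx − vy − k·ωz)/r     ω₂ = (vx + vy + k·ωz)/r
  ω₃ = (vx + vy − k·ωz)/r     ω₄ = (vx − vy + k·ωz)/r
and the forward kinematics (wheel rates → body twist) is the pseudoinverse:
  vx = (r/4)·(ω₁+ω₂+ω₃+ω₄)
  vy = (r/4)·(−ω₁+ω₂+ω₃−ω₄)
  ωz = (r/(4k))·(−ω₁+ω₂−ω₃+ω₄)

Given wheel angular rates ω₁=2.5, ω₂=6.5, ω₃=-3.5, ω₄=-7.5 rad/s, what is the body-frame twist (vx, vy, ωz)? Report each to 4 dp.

k = lx + ly = 0.2 + 0.18 = 0.3800
ω₁+ω₂+ω₃+ω₄ = -2.0000  →  vx = (0.04/4)·-2.0000 = -0.0200
−ω₁+ω₂+ω₃−ω₄ = 8.0000  →  vy = (0.04/4)·8.0000 = 0.0800
−ω₁+ω₂−ω₃+ω₄ = 0.0000  →  ωz = (0.04/1.5200)·0.0000 = 0.0000

(-0.0200, 0.0800, 0.0000)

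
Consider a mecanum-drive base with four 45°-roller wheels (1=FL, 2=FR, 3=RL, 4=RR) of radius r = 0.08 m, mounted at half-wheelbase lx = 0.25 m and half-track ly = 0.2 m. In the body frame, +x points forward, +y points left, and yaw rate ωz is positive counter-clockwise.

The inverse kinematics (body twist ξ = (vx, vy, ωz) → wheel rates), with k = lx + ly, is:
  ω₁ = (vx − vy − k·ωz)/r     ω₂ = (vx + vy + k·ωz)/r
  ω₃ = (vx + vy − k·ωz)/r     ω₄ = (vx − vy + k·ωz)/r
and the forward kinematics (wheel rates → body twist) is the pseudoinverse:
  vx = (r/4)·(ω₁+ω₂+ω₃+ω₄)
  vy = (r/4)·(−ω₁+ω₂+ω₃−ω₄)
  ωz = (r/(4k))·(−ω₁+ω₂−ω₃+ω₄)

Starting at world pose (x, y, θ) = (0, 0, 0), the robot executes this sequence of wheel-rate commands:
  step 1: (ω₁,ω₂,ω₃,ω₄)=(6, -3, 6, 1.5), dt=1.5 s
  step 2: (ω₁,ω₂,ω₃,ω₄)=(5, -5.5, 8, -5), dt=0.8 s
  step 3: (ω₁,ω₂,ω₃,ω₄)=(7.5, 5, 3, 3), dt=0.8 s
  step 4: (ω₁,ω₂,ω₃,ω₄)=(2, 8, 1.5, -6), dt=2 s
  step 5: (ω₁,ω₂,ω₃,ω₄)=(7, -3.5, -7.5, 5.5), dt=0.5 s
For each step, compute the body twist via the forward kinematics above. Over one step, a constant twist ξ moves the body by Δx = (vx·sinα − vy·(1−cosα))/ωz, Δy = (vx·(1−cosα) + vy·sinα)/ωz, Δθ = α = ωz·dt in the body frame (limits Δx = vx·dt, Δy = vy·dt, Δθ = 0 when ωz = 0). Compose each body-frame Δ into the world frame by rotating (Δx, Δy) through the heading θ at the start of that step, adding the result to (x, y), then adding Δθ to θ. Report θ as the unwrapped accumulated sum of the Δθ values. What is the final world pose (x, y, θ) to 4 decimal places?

(0.3819, -0.8690, -1.9022)

step 1: ξ=(vx,vy,ωz)=(0.2100, -0.0900, -0.6000), dt=1.5 → body Δ=(0.2174, -0.2499, -0.9000) → world pose (0.2174, -0.2499, -0.9000)
step 2: ξ=(vx,vy,ωz)=(0.0500, 0.0500, -1.0444), dt=0.8 → body Δ=(0.0513, 0.0197, -0.8356) → world pose (0.2647, -0.2778, -1.7356)
step 3: ξ=(vx,vy,ωz)=(0.3700, -0.0500, -0.1111), dt=0.8 → body Δ=(0.2938, -0.0531, -0.0889) → world pose (0.1642, -0.5590, -1.8244)
step 4: ξ=(vx,vy,ωz)=(0.1100, 0.2700, -0.0667), dt=2.0 → body Δ=(0.2553, 0.5238, -0.1333) → world pose (0.6071, -0.9375, -1.9578)
step 5: ξ=(vx,vy,ωz)=(0.0300, -0.4700, 0.1111), dt=0.5 → body Δ=(0.0215, -0.2345, 0.0556) → world pose (0.3819, -0.8690, -1.9022)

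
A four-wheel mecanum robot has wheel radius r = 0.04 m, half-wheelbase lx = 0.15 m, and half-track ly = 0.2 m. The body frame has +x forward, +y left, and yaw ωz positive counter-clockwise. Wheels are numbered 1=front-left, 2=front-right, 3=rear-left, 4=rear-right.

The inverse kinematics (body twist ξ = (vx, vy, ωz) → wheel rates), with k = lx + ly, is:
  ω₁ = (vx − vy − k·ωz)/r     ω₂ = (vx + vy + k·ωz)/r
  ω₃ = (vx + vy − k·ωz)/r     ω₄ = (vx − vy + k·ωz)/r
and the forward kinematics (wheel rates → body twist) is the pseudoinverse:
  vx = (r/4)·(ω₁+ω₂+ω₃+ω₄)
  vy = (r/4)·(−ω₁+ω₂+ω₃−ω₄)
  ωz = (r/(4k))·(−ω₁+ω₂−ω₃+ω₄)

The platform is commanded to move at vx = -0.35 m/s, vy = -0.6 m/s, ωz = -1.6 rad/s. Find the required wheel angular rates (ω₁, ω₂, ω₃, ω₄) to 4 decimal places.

k = lx + ly = 0.15 + 0.2 = 0.3500;  k·ωz = 0.3500·-1.6 = -0.5600
ω₁ (FL) = (vx − vy − k·ωz)/r = 0.8100/0.04 = 20.2500
ω₂ (FR) = (vx + vy + k·ωz)/r = -1.5100/0.04 = -37.7500
ω₃ (RL) = (vx + vy − k·ωz)/r = -0.3900/0.04 = -9.7500
ω₄ (RR) = (vx − vy + k·ωz)/r = -0.3100/0.04 = -7.7500

(20.2500, -37.7500, -9.7500, -7.7500)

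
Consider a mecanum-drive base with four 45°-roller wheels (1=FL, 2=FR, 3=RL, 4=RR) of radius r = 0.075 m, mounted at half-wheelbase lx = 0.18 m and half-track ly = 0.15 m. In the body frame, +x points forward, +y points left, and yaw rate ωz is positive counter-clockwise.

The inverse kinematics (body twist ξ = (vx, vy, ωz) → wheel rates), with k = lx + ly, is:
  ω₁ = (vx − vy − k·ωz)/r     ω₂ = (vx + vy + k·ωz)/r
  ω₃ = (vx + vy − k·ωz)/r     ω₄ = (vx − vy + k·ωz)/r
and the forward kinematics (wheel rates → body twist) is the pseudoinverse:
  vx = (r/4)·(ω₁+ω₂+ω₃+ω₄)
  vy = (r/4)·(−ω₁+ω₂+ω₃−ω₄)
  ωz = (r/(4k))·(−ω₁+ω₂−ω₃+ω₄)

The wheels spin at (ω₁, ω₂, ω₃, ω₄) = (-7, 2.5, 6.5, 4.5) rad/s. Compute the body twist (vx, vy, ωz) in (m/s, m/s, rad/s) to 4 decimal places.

(0.1219, 0.2156, 0.4261)

k = lx + ly = 0.18 + 0.15 = 0.3300
ω₁+ω₂+ω₃+ω₄ = 6.5000  →  vx = (0.075/4)·6.5000 = 0.1219
−ω₁+ω₂+ω₃−ω₄ = 11.5000  →  vy = (0.075/4)·11.5000 = 0.2156
−ω₁+ω₂−ω₃+ω₄ = 7.5000  →  ωz = (0.075/1.3200)·7.5000 = 0.4261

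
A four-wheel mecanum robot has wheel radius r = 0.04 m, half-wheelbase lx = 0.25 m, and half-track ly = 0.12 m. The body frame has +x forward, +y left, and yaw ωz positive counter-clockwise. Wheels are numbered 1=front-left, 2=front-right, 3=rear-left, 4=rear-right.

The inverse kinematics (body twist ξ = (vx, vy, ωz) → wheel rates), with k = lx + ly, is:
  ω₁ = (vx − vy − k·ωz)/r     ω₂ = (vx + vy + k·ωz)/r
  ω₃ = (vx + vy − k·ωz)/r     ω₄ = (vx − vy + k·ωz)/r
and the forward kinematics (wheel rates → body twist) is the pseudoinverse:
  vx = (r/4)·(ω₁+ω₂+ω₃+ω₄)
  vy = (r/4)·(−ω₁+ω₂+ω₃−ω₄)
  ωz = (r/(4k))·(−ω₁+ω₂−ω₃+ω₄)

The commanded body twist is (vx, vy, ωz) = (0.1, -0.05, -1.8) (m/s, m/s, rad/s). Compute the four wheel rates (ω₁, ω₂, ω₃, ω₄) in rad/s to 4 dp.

(20.4000, -15.4000, 17.9000, -12.9000)

k = lx + ly = 0.25 + 0.12 = 0.3700;  k·ωz = 0.3700·-1.8 = -0.6660
ω₁ (FL) = (vx − vy − k·ωz)/r = 0.8160/0.04 = 20.4000
ω₂ (FR) = (vx + vy + k·ωz)/r = -0.6160/0.04 = -15.4000
ω₃ (RL) = (vx + vy − k·ωz)/r = 0.7160/0.04 = 17.9000
ω₄ (RR) = (vx − vy + k·ωz)/r = -0.5160/0.04 = -12.9000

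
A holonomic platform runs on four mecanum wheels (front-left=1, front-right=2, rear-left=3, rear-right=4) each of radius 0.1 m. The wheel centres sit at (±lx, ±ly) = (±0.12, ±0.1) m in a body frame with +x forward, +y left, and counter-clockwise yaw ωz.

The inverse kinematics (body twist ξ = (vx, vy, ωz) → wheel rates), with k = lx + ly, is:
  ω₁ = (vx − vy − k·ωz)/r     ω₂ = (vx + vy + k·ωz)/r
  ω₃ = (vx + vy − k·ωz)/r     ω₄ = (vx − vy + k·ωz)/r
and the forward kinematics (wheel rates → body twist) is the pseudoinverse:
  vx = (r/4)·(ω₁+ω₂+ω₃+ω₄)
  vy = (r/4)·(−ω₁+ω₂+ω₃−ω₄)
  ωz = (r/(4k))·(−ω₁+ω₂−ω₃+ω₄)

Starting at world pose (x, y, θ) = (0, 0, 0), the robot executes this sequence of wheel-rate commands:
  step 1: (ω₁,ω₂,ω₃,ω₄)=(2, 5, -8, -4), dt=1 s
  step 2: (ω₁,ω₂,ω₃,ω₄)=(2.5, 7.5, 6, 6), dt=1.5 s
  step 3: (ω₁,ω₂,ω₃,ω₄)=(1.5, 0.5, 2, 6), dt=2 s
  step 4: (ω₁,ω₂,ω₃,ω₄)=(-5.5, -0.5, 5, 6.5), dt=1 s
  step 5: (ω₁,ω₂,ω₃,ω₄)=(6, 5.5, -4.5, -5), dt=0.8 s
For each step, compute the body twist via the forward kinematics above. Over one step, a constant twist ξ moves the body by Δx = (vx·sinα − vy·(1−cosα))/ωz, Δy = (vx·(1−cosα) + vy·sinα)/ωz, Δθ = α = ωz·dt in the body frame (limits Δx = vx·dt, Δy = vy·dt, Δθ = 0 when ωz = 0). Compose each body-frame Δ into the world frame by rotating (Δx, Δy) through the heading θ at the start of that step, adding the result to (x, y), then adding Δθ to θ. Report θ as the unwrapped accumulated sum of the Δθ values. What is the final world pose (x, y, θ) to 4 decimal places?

step 1: ξ=(vx,vy,ωz)=(-0.1250, -0.0250, 0.7955), dt=1.0 → body Δ=(-0.1028, -0.0696, 0.7955) → world pose (-0.1028, -0.0696, 0.7955)
step 2: ξ=(vx,vy,ωz)=(0.5500, 0.1250, 0.5682), dt=1.5 → body Δ=(0.6535, 0.4964, 0.8523) → world pose (0.0001, 0.7446, 1.6477)
step 3: ξ=(vx,vy,ωz)=(0.2500, -0.1250, 0.3409), dt=2.0 → body Δ=(0.5441, -0.0671, 0.6818) → world pose (0.0252, 1.2923, 2.3295)
step 4: ξ=(vx,vy,ωz)=(0.1375, 0.0875, 0.7386), dt=1.0 → body Δ=(0.0945, 0.1283, 0.7386) → world pose (-0.1329, 1.2726, 3.0682)
step 5: ξ=(vx,vy,ωz)=(0.0500, 0.0000, -0.1136), dt=0.8 → body Δ=(0.0399, -0.0018, -0.0909) → world pose (-0.1726, 1.2773, 2.9773)

(-0.1726, 1.2773, 2.9773)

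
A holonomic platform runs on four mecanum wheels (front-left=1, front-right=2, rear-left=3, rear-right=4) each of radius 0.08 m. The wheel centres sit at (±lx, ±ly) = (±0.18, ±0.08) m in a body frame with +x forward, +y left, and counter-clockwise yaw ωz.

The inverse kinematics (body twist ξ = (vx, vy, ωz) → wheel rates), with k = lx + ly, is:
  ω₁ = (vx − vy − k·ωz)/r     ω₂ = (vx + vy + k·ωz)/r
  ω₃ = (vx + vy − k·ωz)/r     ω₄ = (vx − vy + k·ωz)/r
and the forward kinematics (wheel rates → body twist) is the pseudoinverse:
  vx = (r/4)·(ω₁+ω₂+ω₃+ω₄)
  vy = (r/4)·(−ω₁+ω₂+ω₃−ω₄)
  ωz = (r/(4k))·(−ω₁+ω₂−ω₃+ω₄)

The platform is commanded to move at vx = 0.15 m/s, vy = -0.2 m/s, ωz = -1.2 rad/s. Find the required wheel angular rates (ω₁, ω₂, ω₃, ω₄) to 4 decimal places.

k = lx + ly = 0.18 + 0.08 = 0.2600;  k·ωz = 0.2600·-1.2 = -0.3120
ω₁ (FL) = (vx − vy − k·ωz)/r = 0.6620/0.08 = 8.2750
ω₂ (FR) = (vx + vy + k·ωz)/r = -0.3620/0.08 = -4.5250
ω₃ (RL) = (vx + vy − k·ωz)/r = 0.2620/0.08 = 3.2750
ω₄ (RR) = (vx − vy + k·ωz)/r = 0.0380/0.08 = 0.4750

(8.2750, -4.5250, 3.2750, 0.4750)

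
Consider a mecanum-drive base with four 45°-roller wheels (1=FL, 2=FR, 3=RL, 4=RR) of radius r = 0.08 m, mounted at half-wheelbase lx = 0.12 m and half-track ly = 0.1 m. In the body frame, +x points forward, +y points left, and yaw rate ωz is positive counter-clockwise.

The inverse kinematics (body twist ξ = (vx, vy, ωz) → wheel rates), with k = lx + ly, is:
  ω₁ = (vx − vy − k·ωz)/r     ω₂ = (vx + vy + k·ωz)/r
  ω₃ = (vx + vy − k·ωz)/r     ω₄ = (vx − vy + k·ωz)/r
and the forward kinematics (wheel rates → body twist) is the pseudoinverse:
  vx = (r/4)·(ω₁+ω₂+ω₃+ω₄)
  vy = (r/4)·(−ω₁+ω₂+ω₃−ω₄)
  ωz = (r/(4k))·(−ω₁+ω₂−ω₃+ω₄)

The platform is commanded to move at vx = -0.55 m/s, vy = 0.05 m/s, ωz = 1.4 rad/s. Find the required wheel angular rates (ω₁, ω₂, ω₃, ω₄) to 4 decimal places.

k = lx + ly = 0.12 + 0.1 = 0.2200;  k·ωz = 0.2200·1.4 = 0.3080
ω₁ (FL) = (vx − vy − k·ωz)/r = -0.9080/0.08 = -11.3500
ω₂ (FR) = (vx + vy + k·ωz)/r = -0.1920/0.08 = -2.4000
ω₃ (RL) = (vx + vy − k·ωz)/r = -0.8080/0.08 = -10.1000
ω₄ (RR) = (vx − vy + k·ωz)/r = -0.2920/0.08 = -3.6500

(-11.3500, -2.4000, -10.1000, -3.6500)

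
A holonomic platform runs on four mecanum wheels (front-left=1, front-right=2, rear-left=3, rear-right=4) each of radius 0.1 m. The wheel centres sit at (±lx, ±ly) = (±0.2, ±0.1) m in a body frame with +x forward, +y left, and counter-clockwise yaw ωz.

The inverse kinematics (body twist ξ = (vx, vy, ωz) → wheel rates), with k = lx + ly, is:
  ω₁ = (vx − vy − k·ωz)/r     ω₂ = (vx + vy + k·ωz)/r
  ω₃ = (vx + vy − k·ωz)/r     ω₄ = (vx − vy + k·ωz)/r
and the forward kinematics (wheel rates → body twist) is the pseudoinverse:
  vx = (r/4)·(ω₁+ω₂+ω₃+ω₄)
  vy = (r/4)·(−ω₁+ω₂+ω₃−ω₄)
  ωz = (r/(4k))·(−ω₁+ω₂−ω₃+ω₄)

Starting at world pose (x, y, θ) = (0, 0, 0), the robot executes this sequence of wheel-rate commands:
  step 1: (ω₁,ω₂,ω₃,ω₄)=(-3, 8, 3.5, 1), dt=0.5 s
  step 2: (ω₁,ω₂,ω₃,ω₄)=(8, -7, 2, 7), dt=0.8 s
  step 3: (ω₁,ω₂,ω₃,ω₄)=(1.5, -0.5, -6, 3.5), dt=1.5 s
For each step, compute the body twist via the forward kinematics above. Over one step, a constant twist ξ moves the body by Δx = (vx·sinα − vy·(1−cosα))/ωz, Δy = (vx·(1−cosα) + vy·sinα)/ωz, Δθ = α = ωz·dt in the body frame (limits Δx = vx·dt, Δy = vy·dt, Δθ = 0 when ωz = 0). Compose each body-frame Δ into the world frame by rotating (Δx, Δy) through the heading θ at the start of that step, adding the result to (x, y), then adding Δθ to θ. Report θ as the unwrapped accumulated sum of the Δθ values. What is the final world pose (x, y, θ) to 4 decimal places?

step 1: ξ=(vx,vy,ωz)=(0.2375, 0.3375, 0.7083), dt=0.5 → body Δ=(0.0867, 0.1861, 0.3542) → world pose (0.0867, 0.1861, 0.3542)
step 2: ξ=(vx,vy,ωz)=(0.2500, -0.5000, -0.8333), dt=0.8 → body Δ=(0.0570, -0.4353, -0.6667) → world pose (0.2912, -0.2024, -0.3125)
step 3: ξ=(vx,vy,ωz)=(-0.0375, -0.2875, 0.6250), dt=1.5 → body Δ=(0.1394, -0.3953, 0.9375) → world pose (0.3023, -0.6214, 0.6250)

(0.3023, -0.6214, 0.6250)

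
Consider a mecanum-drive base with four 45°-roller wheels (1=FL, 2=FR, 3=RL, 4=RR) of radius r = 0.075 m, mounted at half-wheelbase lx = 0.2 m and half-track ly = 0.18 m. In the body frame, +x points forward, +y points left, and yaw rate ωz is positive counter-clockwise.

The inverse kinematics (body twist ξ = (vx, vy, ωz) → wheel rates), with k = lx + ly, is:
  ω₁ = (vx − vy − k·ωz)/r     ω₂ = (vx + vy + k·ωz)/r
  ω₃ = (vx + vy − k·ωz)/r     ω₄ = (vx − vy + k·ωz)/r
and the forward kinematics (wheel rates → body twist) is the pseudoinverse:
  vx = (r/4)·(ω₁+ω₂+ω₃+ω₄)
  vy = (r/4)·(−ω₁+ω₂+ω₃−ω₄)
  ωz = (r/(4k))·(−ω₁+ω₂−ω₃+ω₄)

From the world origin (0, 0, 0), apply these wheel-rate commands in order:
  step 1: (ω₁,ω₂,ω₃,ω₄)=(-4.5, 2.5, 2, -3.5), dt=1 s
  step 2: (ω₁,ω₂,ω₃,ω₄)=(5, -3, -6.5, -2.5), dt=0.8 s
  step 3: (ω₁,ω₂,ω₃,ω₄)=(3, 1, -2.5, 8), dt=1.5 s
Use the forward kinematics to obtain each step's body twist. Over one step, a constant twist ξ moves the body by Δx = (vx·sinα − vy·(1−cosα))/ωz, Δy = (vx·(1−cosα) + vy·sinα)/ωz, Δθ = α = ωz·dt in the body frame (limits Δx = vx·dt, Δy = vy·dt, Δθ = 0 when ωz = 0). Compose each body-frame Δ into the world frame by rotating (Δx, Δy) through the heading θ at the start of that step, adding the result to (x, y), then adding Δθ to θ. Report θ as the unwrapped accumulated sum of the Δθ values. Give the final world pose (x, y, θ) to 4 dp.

(0.1549, -0.2241, 0.5452)

step 1: ξ=(vx,vy,ωz)=(-0.0656, 0.2344, 0.0740), dt=1.0 → body Δ=(-0.0742, 0.2317, 0.0740) → world pose (-0.0742, 0.2317, 0.0740)
step 2: ξ=(vx,vy,ωz)=(-0.1312, -0.2250, -0.1974), dt=0.8 → body Δ=(-0.1187, -0.1710, -0.1579) → world pose (-0.1800, 0.0524, -0.0839)
step 3: ξ=(vx,vy,ωz)=(0.1781, -0.2344, 0.4194), dt=1.5 → body Δ=(0.3569, -0.2475, 0.6291) → world pose (0.1549, -0.2241, 0.5452)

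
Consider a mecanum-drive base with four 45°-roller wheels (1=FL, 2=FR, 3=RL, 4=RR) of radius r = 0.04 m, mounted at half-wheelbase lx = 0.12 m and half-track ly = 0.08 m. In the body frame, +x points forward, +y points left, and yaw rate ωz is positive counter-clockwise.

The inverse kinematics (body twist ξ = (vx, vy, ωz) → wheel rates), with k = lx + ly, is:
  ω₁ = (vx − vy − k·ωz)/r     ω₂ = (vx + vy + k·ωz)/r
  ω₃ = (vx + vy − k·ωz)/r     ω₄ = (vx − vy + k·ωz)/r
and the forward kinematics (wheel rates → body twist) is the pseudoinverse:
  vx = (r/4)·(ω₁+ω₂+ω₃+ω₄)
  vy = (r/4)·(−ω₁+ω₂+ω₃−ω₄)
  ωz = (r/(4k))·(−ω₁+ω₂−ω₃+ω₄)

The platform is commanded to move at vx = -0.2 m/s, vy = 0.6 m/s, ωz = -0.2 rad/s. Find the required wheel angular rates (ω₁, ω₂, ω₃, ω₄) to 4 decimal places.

k = lx + ly = 0.12 + 0.08 = 0.2000;  k·ωz = 0.2000·-0.2 = -0.0400
ω₁ (FL) = (vx − vy − k·ωz)/r = -0.7600/0.04 = -19.0000
ω₂ (FR) = (vx + vy + k·ωz)/r = 0.3600/0.04 = 9.0000
ω₃ (RL) = (vx + vy − k·ωz)/r = 0.4400/0.04 = 11.0000
ω₄ (RR) = (vx − vy + k·ωz)/r = -0.8400/0.04 = -21.0000

(-19.0000, 9.0000, 11.0000, -21.0000)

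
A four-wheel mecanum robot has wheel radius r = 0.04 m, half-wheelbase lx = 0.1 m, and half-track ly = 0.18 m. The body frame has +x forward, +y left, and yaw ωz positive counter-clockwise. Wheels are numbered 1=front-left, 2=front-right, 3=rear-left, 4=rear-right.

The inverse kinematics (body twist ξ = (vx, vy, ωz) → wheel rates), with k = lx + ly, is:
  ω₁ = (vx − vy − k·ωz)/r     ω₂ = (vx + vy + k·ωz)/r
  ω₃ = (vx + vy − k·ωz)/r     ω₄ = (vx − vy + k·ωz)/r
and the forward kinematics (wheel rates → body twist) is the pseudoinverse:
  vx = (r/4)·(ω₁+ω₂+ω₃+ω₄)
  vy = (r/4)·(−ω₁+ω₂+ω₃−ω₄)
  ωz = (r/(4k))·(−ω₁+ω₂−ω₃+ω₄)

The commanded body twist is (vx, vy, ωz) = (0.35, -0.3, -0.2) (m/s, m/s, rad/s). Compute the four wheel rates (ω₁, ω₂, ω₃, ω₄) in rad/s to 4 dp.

(17.6500, -0.1500, 2.6500, 14.8500)

k = lx + ly = 0.1 + 0.18 = 0.2800;  k·ωz = 0.2800·-0.2 = -0.0560
ω₁ (FL) = (vx − vy − k·ωz)/r = 0.7060/0.04 = 17.6500
ω₂ (FR) = (vx + vy + k·ωz)/r = -0.0060/0.04 = -0.1500
ω₃ (RL) = (vx + vy − k·ωz)/r = 0.1060/0.04 = 2.6500
ω₄ (RR) = (vx − vy + k·ωz)/r = 0.5940/0.04 = 14.8500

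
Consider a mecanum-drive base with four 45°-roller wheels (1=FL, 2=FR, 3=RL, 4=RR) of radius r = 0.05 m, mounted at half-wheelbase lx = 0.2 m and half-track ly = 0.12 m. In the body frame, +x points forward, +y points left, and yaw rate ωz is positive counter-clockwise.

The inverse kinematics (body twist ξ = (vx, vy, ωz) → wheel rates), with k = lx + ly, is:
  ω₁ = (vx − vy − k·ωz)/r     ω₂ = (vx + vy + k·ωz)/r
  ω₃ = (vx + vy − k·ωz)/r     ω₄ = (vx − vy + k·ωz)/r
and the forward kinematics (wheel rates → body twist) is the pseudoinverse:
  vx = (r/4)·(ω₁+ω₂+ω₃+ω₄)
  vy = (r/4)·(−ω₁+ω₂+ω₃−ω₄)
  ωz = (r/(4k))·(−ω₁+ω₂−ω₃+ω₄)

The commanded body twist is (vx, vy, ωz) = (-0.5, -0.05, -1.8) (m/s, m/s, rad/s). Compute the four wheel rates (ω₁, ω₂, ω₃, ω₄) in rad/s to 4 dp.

k = lx + ly = 0.2 + 0.12 = 0.3200;  k·ωz = 0.3200·-1.8 = -0.5760
ω₁ (FL) = (vx − vy − k·ωz)/r = 0.1260/0.05 = 2.5200
ω₂ (FR) = (vx + vy + k·ωz)/r = -1.1260/0.05 = -22.5200
ω₃ (RL) = (vx + vy − k·ωz)/r = 0.0260/0.05 = 0.5200
ω₄ (RR) = (vx − vy + k·ωz)/r = -1.0260/0.05 = -20.5200

(2.5200, -22.5200, 0.5200, -20.5200)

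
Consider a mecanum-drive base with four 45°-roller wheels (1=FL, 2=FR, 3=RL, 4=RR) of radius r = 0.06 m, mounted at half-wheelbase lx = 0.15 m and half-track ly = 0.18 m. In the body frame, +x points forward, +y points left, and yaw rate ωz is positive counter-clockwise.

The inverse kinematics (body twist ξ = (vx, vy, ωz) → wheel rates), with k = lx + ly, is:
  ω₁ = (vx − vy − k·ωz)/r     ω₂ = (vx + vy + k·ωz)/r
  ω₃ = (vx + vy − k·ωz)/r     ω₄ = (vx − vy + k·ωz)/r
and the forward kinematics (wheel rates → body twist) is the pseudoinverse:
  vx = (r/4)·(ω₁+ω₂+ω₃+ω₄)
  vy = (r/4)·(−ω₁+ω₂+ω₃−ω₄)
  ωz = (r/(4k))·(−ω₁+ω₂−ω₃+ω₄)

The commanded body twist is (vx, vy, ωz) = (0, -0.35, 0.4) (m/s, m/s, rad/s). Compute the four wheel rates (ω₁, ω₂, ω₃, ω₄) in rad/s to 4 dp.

(3.6333, -3.6333, -8.0333, 8.0333)

k = lx + ly = 0.15 + 0.18 = 0.3300;  k·ωz = 0.3300·0.4 = 0.1320
ω₁ (FL) = (vx − vy − k·ωz)/r = 0.2180/0.06 = 3.6333
ω₂ (FR) = (vx + vy + k·ωz)/r = -0.2180/0.06 = -3.6333
ω₃ (RL) = (vx + vy − k·ωz)/r = -0.4820/0.06 = -8.0333
ω₄ (RR) = (vx − vy + k·ωz)/r = 0.4820/0.06 = 8.0333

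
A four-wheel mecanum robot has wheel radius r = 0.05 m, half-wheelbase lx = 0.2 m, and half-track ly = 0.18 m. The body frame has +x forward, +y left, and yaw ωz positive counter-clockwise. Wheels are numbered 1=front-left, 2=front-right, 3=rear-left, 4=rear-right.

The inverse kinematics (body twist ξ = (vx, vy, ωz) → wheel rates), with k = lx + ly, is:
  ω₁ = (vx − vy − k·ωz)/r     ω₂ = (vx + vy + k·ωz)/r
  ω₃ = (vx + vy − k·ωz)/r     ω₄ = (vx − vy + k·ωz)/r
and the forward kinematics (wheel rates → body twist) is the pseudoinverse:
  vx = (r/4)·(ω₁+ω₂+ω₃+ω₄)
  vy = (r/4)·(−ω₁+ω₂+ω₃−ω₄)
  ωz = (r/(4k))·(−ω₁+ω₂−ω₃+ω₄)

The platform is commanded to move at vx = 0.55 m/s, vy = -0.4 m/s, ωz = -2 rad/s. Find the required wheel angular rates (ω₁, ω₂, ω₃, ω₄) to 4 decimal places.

(34.2000, -12.2000, 18.2000, 3.8000)

k = lx + ly = 0.2 + 0.18 = 0.3800;  k·ωz = 0.3800·-2 = -0.7600
ω₁ (FL) = (vx − vy − k·ωz)/r = 1.7100/0.05 = 34.2000
ω₂ (FR) = (vx + vy + k·ωz)/r = -0.6100/0.05 = -12.2000
ω₃ (RL) = (vx + vy − k·ωz)/r = 0.9100/0.05 = 18.2000
ω₄ (RR) = (vx − vy + k·ωz)/r = 0.1900/0.05 = 3.8000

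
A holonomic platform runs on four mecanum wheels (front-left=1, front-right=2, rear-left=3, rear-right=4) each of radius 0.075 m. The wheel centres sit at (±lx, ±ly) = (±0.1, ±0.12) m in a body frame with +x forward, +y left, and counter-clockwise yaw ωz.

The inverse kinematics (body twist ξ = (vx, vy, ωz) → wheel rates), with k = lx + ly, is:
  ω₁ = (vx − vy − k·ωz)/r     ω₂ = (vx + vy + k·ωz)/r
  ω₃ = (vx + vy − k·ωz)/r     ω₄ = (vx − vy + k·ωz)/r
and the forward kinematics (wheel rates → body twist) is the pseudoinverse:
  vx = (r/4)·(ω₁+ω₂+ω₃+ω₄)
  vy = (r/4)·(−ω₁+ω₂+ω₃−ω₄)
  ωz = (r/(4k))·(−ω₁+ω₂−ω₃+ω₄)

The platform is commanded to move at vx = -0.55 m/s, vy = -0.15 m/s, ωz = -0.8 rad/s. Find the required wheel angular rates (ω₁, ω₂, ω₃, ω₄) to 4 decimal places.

k = lx + ly = 0.1 + 0.12 = 0.2200;  k·ωz = 0.2200·-0.8 = -0.1760
ω₁ (FL) = (vx − vy − k·ωz)/r = -0.2240/0.075 = -2.9867
ω₂ (FR) = (vx + vy + k·ωz)/r = -0.8760/0.075 = -11.6800
ω₃ (RL) = (vx + vy − k·ωz)/r = -0.5240/0.075 = -6.9867
ω₄ (RR) = (vx − vy + k·ωz)/r = -0.5760/0.075 = -7.6800

(-2.9867, -11.6800, -6.9867, -7.6800)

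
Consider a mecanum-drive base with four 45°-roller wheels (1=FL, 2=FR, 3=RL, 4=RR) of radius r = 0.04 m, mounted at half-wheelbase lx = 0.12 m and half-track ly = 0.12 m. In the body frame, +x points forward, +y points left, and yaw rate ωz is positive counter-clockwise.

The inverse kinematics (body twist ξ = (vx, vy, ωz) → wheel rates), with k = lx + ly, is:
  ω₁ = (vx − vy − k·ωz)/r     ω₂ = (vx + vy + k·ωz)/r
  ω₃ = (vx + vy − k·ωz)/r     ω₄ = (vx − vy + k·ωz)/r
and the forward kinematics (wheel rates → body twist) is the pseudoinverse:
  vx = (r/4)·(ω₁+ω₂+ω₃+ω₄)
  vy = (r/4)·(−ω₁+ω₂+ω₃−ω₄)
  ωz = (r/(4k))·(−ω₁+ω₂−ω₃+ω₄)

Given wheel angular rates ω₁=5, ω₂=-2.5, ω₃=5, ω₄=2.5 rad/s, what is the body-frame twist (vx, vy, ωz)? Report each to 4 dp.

(0.1000, -0.0500, -0.4167)

k = lx + ly = 0.12 + 0.12 = 0.2400
ω₁+ω₂+ω₃+ω₄ = 10.0000  →  vx = (0.04/4)·10.0000 = 0.1000
−ω₁+ω₂+ω₃−ω₄ = -5.0000  →  vy = (0.04/4)·-5.0000 = -0.0500
−ω₁+ω₂−ω₃+ω₄ = -10.0000  →  ωz = (0.04/0.9600)·-10.0000 = -0.4167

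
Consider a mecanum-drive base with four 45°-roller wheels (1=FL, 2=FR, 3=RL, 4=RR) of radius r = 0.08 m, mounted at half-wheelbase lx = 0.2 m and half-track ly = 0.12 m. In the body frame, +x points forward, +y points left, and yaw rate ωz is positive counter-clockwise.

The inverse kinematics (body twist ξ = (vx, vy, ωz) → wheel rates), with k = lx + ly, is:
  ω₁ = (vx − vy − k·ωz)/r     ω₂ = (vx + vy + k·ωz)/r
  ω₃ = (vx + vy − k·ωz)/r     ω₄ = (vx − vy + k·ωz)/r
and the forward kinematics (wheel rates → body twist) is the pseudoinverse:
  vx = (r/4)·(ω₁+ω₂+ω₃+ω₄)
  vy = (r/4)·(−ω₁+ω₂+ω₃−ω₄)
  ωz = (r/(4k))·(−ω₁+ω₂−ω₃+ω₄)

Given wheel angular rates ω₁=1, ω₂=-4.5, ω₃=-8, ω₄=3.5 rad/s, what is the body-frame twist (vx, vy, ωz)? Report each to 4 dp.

(-0.1600, -0.3400, 0.3750)

k = lx + ly = 0.2 + 0.12 = 0.3200
ω₁+ω₂+ω₃+ω₄ = -8.0000  →  vx = (0.08/4)·-8.0000 = -0.1600
−ω₁+ω₂+ω₃−ω₄ = -17.0000  →  vy = (0.08/4)·-17.0000 = -0.3400
−ω₁+ω₂−ω₃+ω₄ = 6.0000  →  ωz = (0.08/1.2800)·6.0000 = 0.3750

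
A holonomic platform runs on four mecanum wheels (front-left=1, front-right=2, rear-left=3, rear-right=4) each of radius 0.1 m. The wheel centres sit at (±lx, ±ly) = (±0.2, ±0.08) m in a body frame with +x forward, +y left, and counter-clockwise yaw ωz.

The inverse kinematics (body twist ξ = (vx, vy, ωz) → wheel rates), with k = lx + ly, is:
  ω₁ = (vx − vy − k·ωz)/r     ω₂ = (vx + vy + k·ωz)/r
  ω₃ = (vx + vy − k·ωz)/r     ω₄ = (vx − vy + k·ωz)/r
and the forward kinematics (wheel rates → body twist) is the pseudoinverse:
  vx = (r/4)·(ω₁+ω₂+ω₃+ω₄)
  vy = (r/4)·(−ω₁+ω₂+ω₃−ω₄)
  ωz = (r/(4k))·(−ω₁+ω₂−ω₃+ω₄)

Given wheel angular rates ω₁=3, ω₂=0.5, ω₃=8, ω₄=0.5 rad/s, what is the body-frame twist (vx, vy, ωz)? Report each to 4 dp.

(0.3000, 0.1250, -0.8929)

k = lx + ly = 0.2 + 0.08 = 0.2800
ω₁+ω₂+ω₃+ω₄ = 12.0000  →  vx = (0.1/4)·12.0000 = 0.3000
−ω₁+ω₂+ω₃−ω₄ = 5.0000  →  vy = (0.1/4)·5.0000 = 0.1250
−ω₁+ω₂−ω₃+ω₄ = -10.0000  →  ωz = (0.1/1.1200)·-10.0000 = -0.8929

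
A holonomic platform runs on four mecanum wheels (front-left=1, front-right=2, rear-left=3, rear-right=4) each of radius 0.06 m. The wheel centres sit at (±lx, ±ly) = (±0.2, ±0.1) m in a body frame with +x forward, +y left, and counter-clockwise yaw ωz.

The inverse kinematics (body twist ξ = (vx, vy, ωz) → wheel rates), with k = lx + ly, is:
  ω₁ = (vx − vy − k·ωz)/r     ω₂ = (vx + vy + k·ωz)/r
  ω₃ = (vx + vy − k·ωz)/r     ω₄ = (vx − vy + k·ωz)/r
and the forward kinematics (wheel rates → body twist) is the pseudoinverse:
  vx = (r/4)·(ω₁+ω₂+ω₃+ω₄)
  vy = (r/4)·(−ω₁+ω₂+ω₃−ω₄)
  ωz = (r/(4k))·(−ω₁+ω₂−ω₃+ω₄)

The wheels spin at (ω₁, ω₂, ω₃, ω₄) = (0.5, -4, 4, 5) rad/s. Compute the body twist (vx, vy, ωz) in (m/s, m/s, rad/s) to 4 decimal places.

(0.0825, -0.0825, -0.1750)

k = lx + ly = 0.2 + 0.1 = 0.3000
ω₁+ω₂+ω₃+ω₄ = 5.5000  →  vx = (0.06/4)·5.5000 = 0.0825
−ω₁+ω₂+ω₃−ω₄ = -5.5000  →  vy = (0.06/4)·-5.5000 = -0.0825
−ω₁+ω₂−ω₃+ω₄ = -3.5000  →  ωz = (0.06/1.2000)·-3.5000 = -0.1750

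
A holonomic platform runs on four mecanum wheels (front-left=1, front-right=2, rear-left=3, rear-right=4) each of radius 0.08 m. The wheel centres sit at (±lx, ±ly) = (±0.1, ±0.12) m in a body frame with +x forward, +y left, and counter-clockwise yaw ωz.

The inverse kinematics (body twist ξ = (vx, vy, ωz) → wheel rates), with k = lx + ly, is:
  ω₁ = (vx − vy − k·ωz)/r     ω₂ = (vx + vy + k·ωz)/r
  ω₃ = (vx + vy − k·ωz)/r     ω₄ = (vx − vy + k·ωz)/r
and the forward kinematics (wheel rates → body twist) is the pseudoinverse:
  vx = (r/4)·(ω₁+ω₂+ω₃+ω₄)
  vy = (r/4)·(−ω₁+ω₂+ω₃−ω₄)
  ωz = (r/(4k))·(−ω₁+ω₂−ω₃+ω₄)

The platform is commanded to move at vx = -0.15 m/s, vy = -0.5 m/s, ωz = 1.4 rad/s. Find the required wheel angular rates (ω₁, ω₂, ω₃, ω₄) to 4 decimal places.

k = lx + ly = 0.1 + 0.12 = 0.2200;  k·ωz = 0.2200·1.4 = 0.3080
ω₁ (FL) = (vx − vy − k·ωz)/r = 0.0420/0.08 = 0.5250
ω₂ (FR) = (vx + vy + k·ωz)/r = -0.3420/0.08 = -4.2750
ω₃ (RL) = (vx + vy − k·ωz)/r = -0.9580/0.08 = -11.9750
ω₄ (RR) = (vx − vy + k·ωz)/r = 0.6580/0.08 = 8.2250

(0.5250, -4.2750, -11.9750, 8.2250)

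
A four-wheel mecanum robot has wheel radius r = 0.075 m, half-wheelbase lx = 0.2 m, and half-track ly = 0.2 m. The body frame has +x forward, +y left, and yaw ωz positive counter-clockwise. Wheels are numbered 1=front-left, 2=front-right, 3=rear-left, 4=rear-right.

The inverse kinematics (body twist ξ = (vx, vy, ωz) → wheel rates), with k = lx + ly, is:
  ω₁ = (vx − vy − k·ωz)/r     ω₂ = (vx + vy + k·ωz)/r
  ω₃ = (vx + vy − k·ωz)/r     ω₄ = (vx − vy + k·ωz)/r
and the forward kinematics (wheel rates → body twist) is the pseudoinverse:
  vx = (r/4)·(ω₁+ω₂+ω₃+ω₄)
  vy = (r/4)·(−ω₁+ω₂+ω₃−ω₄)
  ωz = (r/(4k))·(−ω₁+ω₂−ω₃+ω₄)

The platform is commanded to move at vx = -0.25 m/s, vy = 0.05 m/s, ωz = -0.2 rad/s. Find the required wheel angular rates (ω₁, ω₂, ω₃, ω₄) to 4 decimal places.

(-2.9333, -3.7333, -1.6000, -5.0667)

k = lx + ly = 0.2 + 0.2 = 0.4000;  k·ωz = 0.4000·-0.2 = -0.0800
ω₁ (FL) = (vx − vy − k·ωz)/r = -0.2200/0.075 = -2.9333
ω₂ (FR) = (vx + vy + k·ωz)/r = -0.2800/0.075 = -3.7333
ω₃ (RL) = (vx + vy − k·ωz)/r = -0.1200/0.075 = -1.6000
ω₄ (RR) = (vx − vy + k·ωz)/r = -0.3800/0.075 = -5.0667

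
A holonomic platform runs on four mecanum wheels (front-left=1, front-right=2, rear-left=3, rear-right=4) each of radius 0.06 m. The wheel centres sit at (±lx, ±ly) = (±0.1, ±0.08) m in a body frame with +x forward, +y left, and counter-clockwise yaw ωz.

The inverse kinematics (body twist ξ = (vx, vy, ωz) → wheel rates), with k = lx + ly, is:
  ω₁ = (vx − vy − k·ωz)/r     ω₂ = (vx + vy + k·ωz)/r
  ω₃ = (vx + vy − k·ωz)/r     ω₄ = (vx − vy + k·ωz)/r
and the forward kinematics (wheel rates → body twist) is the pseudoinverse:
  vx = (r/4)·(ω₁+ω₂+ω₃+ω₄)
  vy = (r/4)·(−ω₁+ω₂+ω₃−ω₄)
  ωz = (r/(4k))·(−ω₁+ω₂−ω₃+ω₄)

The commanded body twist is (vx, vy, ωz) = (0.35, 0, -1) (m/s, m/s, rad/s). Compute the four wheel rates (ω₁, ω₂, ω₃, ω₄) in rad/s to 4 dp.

k = lx + ly = 0.1 + 0.08 = 0.1800;  k·ωz = 0.1800·-1 = -0.1800
ω₁ (FL) = (vx − vy − k·ωz)/r = 0.5300/0.06 = 8.8333
ω₂ (FR) = (vx + vy + k·ωz)/r = 0.1700/0.06 = 2.8333
ω₃ (RL) = (vx + vy − k·ωz)/r = 0.5300/0.06 = 8.8333
ω₄ (RR) = (vx − vy + k·ωz)/r = 0.1700/0.06 = 2.8333

(8.8333, 2.8333, 8.8333, 2.8333)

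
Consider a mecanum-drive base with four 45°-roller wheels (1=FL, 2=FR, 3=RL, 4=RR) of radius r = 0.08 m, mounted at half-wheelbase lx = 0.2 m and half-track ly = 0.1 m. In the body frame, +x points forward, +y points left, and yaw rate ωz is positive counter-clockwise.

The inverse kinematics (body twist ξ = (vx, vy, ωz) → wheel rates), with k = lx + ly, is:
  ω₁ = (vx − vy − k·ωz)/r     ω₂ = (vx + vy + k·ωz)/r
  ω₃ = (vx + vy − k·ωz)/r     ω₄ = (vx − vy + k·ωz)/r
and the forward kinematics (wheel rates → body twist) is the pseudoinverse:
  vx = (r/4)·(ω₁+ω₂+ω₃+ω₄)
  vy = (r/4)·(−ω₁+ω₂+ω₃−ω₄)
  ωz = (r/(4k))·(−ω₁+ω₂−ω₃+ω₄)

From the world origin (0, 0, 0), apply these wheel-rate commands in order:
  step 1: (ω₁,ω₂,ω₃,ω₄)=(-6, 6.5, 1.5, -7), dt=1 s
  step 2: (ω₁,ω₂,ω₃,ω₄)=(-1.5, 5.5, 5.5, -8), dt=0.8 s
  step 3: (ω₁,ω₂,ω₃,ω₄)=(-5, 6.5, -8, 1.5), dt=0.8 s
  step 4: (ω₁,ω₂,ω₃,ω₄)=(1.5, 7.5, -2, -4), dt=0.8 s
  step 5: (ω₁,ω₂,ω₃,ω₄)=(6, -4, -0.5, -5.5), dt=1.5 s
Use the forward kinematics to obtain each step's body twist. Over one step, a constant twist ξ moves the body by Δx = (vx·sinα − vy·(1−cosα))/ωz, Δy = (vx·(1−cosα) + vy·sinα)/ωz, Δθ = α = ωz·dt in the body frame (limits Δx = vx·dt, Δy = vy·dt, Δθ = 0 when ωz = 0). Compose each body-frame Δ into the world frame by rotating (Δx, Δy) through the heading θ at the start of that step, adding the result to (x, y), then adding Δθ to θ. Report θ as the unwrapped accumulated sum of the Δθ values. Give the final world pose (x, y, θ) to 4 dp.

(-0.3690, 0.6450, -0.2467)

step 1: ξ=(vx,vy,ωz)=(-0.1000, 0.4200, 0.2667), dt=1.0 → body Δ=(-0.1545, 0.4018, 0.2667) → world pose (-0.1545, 0.4018, 0.2667)
step 2: ξ=(vx,vy,ωz)=(0.0300, 0.4100, -0.4333), dt=0.8 → body Δ=(0.0798, 0.3174, -0.3467) → world pose (-0.1611, 0.7290, -0.0800)
step 3: ξ=(vx,vy,ωz)=(-0.1000, 0.0400, 1.4000), dt=0.8 → body Δ=(-0.0804, -0.0146, 1.1200) → world pose (-0.2425, 0.7208, 1.0400)
step 4: ξ=(vx,vy,ωz)=(0.0600, 0.1600, 0.2667), dt=0.8 → body Δ=(0.0340, 0.1321, 0.2133) → world pose (-0.3392, 0.8171, 1.2533)
step 5: ξ=(vx,vy,ωz)=(-0.0800, -0.1000, -1.0000), dt=1.5 → body Δ=(-0.1727, -0.0254, -1.5000) → world pose (-0.3690, 0.6450, -0.2467)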